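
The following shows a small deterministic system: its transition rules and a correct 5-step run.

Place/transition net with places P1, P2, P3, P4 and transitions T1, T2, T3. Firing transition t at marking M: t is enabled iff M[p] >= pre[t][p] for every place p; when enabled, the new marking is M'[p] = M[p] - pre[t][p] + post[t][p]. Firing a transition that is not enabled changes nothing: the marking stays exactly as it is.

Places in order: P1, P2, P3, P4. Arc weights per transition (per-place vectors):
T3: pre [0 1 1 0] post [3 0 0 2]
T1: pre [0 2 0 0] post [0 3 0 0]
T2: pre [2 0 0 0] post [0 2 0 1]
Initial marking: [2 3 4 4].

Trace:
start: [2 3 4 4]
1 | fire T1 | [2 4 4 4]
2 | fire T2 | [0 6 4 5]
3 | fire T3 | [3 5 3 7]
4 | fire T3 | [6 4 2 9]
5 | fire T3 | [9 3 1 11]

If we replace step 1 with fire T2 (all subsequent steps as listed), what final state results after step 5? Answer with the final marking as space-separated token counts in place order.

(re-executing from step 1 with the substitution; state before step 1: [2 3 4 4])
1 | fire T2 | [0 5 4 5]
2 | fire T2 | [0 5 4 5]
3 | fire T3 | [3 4 3 7]
4 | fire T3 | [6 3 2 9]
5 | fire T3 | [9 2 1 11]

9 2 1 11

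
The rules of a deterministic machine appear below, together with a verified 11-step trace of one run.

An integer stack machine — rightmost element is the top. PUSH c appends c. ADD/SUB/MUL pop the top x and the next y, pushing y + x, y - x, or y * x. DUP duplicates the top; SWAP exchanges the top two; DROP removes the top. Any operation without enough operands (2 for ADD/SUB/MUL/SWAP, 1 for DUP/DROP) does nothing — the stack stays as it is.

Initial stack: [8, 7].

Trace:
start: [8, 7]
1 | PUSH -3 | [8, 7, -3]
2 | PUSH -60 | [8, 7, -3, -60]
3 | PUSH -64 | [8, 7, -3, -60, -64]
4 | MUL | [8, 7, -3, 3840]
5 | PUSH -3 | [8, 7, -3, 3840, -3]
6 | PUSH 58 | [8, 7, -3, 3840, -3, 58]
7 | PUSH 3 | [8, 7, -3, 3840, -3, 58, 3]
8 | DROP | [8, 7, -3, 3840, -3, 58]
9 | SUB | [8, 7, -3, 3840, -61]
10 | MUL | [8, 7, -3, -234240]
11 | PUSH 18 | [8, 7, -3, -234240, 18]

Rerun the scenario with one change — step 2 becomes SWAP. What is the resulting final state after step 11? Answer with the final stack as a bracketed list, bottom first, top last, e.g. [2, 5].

[8, -3, 27328, 18]

(re-executing from step 2 with the substitution; state before step 2: [8, 7, -3])
2 | SWAP | [8, -3, 7]
3 | PUSH -64 | [8, -3, 7, -64]
4 | MUL | [8, -3, -448]
5 | PUSH -3 | [8, -3, -448, -3]
6 | PUSH 58 | [8, -3, -448, -3, 58]
7 | PUSH 3 | [8, -3, -448, -3, 58, 3]
8 | DROP | [8, -3, -448, -3, 58]
9 | SUB | [8, -3, -448, -61]
10 | MUL | [8, -3, 27328]
11 | PUSH 18 | [8, -3, 27328, 18]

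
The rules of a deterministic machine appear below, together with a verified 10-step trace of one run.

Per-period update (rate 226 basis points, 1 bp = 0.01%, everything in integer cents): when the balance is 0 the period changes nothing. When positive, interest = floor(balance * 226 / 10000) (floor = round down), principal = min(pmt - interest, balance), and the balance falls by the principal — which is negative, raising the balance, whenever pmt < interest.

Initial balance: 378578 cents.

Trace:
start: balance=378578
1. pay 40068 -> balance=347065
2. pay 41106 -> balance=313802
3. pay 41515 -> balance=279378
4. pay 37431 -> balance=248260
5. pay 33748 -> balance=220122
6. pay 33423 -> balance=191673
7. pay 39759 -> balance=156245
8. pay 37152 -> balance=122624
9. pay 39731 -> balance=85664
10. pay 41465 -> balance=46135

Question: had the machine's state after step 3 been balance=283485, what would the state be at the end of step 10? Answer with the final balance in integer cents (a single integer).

state after step 3 := balance=283485
4. pay 37431 -> balance=252460
5. pay 33748 -> balance=224417
6. pay 33423 -> balance=196065
7. pay 39759 -> balance=160737
8. pay 37152 -> balance=127217
9. pay 39731 -> balance=90361
10. pay 41465 -> balance=50938

50938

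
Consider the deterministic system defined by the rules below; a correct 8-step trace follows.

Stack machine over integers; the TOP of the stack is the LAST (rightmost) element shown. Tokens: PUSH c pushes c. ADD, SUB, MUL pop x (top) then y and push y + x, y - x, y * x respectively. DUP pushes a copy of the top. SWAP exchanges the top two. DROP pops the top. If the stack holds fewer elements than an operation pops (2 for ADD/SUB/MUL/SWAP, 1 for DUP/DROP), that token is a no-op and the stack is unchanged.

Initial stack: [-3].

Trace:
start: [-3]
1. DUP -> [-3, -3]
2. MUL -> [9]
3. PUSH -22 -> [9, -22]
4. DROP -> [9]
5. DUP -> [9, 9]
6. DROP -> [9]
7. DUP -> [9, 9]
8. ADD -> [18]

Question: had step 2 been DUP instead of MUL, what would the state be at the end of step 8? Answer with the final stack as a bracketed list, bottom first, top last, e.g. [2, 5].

(re-executing from step 2 with the substitution; state before step 2: [-3, -3])
2. DUP -> [-3, -3, -3]
3. PUSH -22 -> [-3, -3, -3, -22]
4. DROP -> [-3, -3, -3]
5. DUP -> [-3, -3, -3, -3]
6. DROP -> [-3, -3, -3]
7. DUP -> [-3, -3, -3, -3]
8. ADD -> [-3, -3, -6]

[-3, -3, -6]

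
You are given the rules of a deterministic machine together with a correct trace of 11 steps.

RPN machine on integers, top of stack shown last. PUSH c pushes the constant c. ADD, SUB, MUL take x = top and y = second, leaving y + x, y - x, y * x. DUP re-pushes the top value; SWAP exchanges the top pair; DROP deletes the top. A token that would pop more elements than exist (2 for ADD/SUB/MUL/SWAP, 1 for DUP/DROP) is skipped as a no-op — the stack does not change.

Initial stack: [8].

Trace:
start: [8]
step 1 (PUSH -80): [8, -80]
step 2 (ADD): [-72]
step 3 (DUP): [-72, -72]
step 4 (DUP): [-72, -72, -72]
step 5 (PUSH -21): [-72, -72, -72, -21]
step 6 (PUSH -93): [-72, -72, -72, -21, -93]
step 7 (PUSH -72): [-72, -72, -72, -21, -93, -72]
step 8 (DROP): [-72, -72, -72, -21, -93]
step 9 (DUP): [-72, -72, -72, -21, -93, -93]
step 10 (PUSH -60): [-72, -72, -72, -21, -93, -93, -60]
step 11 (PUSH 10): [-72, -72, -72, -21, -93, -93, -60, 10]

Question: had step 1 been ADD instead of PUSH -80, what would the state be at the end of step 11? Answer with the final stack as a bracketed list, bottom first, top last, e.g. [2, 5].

[8, 8, 8, -21, -93, -93, -60, 10]

(re-executing from step 1 with the substitution; state before step 1: [8])
step 1 (ADD): [8]
step 2 (ADD): [8]
step 3 (DUP): [8, 8]
step 4 (DUP): [8, 8, 8]
step 5 (PUSH -21): [8, 8, 8, -21]
step 6 (PUSH -93): [8, 8, 8, -21, -93]
step 7 (PUSH -72): [8, 8, 8, -21, -93, -72]
step 8 (DROP): [8, 8, 8, -21, -93]
step 9 (DUP): [8, 8, 8, -21, -93, -93]
step 10 (PUSH -60): [8, 8, 8, -21, -93, -93, -60]
step 11 (PUSH 10): [8, 8, 8, -21, -93, -93, -60, 10]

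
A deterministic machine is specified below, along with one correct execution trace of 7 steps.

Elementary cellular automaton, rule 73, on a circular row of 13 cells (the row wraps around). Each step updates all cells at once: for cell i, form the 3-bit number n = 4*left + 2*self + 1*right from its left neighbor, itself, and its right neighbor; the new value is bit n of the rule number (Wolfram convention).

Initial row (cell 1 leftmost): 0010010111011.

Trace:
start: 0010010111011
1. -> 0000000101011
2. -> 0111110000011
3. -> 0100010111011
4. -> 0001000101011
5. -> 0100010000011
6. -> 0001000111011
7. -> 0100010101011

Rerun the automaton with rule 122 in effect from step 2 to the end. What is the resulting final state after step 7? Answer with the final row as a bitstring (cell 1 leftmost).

1100111001100

(re-executing steps 2..7 under rule 122; state before step 2: 0000000101011)
2. -> 1000001010111
3. -> 1100010101100
4. -> 1110101011111
5. -> 0011010110000
6. -> 0111101111000
7. -> 1100111001100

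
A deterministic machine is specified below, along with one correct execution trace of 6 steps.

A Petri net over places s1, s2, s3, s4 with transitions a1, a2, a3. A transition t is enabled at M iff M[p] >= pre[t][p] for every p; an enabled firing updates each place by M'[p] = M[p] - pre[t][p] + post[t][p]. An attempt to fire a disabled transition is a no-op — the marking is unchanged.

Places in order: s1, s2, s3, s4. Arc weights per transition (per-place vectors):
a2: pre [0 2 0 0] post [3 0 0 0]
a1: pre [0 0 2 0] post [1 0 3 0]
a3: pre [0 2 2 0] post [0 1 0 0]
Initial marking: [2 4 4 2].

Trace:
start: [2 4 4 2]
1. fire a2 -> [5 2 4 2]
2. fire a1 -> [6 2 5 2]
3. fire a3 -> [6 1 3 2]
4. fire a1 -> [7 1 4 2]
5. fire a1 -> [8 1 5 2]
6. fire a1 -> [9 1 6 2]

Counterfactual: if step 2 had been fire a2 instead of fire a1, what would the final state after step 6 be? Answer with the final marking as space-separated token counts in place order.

(re-executing from step 2 with the substitution; state before step 2: [5 2 4 2])
2. fire a2 -> [8 0 4 2]
3. fire a3 -> [8 0 4 2]
4. fire a1 -> [9 0 5 2]
5. fire a1 -> [10 0 6 2]
6. fire a1 -> [11 0 7 2]

11 0 7 2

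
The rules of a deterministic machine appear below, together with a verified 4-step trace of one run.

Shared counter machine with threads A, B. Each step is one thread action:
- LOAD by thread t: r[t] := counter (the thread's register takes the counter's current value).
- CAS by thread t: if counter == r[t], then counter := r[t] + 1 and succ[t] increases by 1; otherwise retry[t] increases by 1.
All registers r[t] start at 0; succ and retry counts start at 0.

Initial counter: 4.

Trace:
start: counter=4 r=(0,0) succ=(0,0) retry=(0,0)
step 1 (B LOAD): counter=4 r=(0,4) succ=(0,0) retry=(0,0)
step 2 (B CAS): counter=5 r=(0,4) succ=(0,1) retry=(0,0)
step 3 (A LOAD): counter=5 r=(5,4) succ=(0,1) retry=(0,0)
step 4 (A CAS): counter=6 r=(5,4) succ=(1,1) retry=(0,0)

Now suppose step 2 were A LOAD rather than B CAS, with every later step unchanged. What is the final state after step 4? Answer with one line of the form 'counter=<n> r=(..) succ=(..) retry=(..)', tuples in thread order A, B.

(re-executing from step 2 with the substitution; state before step 2: counter=4 r=(0,4) succ=(0,0) retry=(0,0))
step 2 (A LOAD): counter=4 r=(4,4) succ=(0,0) retry=(0,0)
step 3 (A LOAD): counter=4 r=(4,4) succ=(0,0) retry=(0,0)
step 4 (A CAS): counter=5 r=(4,4) succ=(1,0) retry=(0,0)

counter=5 r=(4,4) succ=(1,0) retry=(0,0)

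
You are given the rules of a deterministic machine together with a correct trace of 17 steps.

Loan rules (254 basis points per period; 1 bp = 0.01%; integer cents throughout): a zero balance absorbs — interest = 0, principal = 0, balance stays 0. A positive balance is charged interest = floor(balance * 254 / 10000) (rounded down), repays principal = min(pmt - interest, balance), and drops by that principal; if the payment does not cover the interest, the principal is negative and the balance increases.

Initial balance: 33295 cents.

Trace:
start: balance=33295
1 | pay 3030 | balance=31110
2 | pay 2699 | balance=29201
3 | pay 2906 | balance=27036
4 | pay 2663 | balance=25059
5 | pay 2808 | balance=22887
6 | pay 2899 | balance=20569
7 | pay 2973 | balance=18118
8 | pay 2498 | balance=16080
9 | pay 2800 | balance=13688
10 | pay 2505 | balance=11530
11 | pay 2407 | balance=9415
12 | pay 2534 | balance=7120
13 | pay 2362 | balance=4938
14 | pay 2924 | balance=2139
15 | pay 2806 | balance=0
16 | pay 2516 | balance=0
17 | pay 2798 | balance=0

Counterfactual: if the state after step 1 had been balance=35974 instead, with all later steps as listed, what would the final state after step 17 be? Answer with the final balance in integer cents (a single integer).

1240

state after step 1 := balance=35974
2 | pay 2699 | balance=34188
3 | pay 2906 | balance=32150
4 | pay 2663 | balance=30303
5 | pay 2808 | balance=28264
6 | pay 2899 | balance=26082
7 | pay 2973 | balance=23771
8 | pay 2498 | balance=21876
9 | pay 2800 | balance=19631
10 | pay 2505 | balance=17624
11 | pay 2407 | balance=15664
12 | pay 2534 | balance=13527
13 | pay 2362 | balance=11508
14 | pay 2924 | balance=8876
15 | pay 2806 | balance=6295
16 | pay 2516 | balance=3938
17 | pay 2798 | balance=1240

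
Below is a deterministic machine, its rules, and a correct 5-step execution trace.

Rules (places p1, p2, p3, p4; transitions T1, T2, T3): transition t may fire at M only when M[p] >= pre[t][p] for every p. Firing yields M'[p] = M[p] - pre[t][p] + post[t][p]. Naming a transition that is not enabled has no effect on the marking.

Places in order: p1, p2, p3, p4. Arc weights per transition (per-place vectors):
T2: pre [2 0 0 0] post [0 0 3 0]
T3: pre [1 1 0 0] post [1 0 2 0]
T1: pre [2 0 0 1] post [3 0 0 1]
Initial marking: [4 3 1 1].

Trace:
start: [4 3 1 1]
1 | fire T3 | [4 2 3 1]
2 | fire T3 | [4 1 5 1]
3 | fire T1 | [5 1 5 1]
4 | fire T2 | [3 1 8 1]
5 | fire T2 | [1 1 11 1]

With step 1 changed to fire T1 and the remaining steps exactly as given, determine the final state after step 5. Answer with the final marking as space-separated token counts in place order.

(re-executing from step 1 with the substitution; state before step 1: [4 3 1 1])
1 | fire T1 | [5 3 1 1]
2 | fire T3 | [5 2 3 1]
3 | fire T1 | [6 2 3 1]
4 | fire T2 | [4 2 6 1]
5 | fire T2 | [2 2 9 1]

2 2 9 1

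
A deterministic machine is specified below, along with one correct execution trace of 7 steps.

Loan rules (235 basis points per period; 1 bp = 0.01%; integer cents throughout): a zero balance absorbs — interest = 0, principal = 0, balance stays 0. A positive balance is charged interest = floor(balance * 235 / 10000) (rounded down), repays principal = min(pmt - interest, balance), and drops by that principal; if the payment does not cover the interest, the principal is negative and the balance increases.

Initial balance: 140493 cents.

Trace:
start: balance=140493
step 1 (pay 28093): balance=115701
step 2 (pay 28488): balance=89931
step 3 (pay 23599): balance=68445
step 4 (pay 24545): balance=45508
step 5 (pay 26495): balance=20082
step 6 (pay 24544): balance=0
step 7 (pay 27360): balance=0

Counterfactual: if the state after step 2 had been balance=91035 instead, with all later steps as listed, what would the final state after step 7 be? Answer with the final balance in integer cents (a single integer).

0

state after step 2 := balance=91035
step 3 (pay 23599): balance=69575
step 4 (pay 24545): balance=46665
step 5 (pay 26495): balance=21266
step 6 (pay 24544): balance=0
step 7 (pay 27360): balance=0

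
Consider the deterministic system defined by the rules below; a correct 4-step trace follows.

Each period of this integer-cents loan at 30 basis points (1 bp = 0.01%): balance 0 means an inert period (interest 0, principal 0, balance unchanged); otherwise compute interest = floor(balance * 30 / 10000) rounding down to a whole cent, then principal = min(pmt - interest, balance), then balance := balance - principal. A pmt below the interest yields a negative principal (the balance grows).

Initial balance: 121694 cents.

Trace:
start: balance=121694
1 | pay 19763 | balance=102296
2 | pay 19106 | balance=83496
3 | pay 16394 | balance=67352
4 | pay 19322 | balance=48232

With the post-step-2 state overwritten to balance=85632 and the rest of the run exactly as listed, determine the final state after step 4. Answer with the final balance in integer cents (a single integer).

50380

state after step 2 := balance=85632
3 | pay 16394 | balance=69494
4 | pay 19322 | balance=50380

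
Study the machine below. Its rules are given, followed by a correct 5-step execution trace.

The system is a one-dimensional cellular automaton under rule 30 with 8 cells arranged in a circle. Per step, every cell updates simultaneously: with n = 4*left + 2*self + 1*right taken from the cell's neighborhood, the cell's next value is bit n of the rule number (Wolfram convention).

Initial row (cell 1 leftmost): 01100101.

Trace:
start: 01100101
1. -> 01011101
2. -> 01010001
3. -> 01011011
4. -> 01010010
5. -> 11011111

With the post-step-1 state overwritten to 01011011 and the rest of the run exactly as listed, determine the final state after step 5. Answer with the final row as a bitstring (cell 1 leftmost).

00111000

state after step 1 := 01011011
2. -> 01010010
3. -> 11011111
4. -> 00010000
5. -> 00111000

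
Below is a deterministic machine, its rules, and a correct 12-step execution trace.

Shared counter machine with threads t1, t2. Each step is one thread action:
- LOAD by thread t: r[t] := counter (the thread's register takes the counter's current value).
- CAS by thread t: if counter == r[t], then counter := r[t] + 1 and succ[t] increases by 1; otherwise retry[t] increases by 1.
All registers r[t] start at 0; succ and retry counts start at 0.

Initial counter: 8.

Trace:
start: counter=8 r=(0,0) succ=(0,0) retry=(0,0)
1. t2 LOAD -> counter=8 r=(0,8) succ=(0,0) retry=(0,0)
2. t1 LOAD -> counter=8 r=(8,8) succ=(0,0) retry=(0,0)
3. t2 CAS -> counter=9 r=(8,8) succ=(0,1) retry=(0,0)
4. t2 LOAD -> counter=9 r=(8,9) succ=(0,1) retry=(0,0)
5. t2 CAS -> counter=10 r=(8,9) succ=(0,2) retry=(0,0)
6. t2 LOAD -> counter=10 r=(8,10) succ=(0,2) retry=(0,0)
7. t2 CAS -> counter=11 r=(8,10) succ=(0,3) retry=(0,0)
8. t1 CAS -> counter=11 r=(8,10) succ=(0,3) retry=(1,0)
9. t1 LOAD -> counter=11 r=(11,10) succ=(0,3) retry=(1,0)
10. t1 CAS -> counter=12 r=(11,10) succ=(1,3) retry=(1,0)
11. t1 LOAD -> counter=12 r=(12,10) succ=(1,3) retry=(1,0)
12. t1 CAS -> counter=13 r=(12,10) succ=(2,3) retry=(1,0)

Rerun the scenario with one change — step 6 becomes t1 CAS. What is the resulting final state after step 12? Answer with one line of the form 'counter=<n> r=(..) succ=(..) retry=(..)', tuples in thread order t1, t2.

(re-executing from step 6 with the substitution; state before step 6: counter=10 r=(8,9) succ=(0,2) retry=(0,0))
6. t1 CAS -> counter=10 r=(8,9) succ=(0,2) retry=(1,0)
7. t2 CAS -> counter=10 r=(8,9) succ=(0,2) retry=(1,1)
8. t1 CAS -> counter=10 r=(8,9) succ=(0,2) retry=(2,1)
9. t1 LOAD -> counter=10 r=(10,9) succ=(0,2) retry=(2,1)
10. t1 CAS -> counter=11 r=(10,9) succ=(1,2) retry=(2,1)
11. t1 LOAD -> counter=11 r=(11,9) succ=(1,2) retry=(2,1)
12. t1 CAS -> counter=12 r=(11,9) succ=(2,2) retry=(2,1)

counter=12 r=(11,9) succ=(2,2) retry=(2,1)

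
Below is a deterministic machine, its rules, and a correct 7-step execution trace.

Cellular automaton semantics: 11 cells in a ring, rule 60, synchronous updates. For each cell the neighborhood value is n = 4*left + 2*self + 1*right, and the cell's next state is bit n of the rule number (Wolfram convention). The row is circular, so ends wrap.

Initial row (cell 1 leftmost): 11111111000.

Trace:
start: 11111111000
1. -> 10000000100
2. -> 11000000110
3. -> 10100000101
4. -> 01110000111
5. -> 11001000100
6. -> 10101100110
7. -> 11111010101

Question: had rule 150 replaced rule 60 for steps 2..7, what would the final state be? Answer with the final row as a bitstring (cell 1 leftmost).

(re-executing steps 2..7 under rule 150; state before step 2: 10000000100)
2. -> 11000001111
3. -> 10100010111
4. -> 00110110011
5. -> 11000001100
6. -> 00100010011
7. -> 11110111100

11110111100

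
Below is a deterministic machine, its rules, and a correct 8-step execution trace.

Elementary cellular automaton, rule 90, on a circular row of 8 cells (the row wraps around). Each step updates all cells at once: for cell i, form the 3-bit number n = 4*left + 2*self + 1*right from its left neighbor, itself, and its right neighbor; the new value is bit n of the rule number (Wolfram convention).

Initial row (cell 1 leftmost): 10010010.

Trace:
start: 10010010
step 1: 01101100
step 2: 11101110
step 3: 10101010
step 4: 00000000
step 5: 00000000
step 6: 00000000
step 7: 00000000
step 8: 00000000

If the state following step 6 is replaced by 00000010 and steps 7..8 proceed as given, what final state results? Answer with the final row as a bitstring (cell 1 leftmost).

10001000

state after step 6 := 00000010
step 7: 00000101
step 8: 10001000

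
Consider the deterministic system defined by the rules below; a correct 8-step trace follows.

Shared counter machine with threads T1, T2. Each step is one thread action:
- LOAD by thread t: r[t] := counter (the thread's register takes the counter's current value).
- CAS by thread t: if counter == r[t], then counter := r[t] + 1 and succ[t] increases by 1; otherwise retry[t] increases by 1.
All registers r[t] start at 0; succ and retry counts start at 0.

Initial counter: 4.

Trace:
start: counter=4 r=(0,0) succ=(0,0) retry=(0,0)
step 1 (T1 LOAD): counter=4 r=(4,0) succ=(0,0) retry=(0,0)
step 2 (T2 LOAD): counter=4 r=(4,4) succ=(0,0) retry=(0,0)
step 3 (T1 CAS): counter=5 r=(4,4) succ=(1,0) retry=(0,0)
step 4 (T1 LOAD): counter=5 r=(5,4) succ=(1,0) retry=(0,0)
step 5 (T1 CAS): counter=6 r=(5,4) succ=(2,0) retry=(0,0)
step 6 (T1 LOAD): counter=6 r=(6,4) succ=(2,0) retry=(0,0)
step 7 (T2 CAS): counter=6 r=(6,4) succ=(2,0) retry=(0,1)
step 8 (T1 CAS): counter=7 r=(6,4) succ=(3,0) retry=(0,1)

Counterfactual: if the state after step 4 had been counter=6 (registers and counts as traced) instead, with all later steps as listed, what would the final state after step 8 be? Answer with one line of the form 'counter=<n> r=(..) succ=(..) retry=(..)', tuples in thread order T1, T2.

counter=7 r=(6,4) succ=(2,0) retry=(1,1)

state after step 4 := counter=6 r=(5,4) succ=(1,0) retry=(0,0)
step 5 (T1 CAS): counter=6 r=(5,4) succ=(1,0) retry=(1,0)
step 6 (T1 LOAD): counter=6 r=(6,4) succ=(1,0) retry=(1,0)
step 7 (T2 CAS): counter=6 r=(6,4) succ=(1,0) retry=(1,1)
step 8 (T1 CAS): counter=7 r=(6,4) succ=(2,0) retry=(1,1)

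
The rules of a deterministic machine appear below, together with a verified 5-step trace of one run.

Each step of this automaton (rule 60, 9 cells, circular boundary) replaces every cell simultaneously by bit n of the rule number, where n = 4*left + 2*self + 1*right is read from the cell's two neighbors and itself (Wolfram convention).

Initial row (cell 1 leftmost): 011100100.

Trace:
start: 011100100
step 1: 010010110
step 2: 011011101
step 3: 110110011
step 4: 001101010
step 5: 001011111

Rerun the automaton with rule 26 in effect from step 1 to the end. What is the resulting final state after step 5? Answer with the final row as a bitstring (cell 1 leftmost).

(re-executing steps 1..5 under rule 26; state before step 1: 011100100)
step 1: 110011010
step 2: 101110000
step 3: 001001001
step 4: 110110110
step 5: 100100100

100100100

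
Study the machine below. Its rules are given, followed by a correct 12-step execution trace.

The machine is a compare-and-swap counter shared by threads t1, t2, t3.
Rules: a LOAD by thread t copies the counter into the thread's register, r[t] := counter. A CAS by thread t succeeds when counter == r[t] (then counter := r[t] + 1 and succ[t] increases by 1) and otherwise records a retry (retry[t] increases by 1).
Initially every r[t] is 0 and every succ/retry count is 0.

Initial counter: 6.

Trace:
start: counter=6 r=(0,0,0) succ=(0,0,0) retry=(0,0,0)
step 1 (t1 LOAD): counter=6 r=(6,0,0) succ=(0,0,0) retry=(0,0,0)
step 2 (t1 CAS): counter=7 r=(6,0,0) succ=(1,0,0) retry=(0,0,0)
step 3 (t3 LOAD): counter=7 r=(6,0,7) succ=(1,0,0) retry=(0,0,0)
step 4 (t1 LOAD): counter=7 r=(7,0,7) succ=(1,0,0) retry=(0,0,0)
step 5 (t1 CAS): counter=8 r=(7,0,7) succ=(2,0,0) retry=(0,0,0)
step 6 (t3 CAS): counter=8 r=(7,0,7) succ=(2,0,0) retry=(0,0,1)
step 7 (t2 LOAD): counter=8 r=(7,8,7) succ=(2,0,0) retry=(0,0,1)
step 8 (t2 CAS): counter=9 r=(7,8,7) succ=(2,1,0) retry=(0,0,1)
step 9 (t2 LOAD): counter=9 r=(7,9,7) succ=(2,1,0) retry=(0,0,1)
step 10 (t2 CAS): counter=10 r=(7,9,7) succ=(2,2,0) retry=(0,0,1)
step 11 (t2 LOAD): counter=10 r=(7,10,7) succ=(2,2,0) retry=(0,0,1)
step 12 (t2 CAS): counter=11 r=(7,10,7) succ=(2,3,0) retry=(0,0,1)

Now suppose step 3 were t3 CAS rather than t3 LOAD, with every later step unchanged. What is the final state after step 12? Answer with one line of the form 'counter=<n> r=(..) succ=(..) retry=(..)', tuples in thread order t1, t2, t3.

(re-executing from step 3 with the substitution; state before step 3: counter=7 r=(6,0,0) succ=(1,0,0) retry=(0,0,0))
step 3 (t3 CAS): counter=7 r=(6,0,0) succ=(1,0,0) retry=(0,0,1)
step 4 (t1 LOAD): counter=7 r=(7,0,0) succ=(1,0,0) retry=(0,0,1)
step 5 (t1 CAS): counter=8 r=(7,0,0) succ=(2,0,0) retry=(0,0,1)
step 6 (t3 CAS): counter=8 r=(7,0,0) succ=(2,0,0) retry=(0,0,2)
step 7 (t2 LOAD): counter=8 r=(7,8,0) succ=(2,0,0) retry=(0,0,2)
step 8 (t2 CAS): counter=9 r=(7,8,0) succ=(2,1,0) retry=(0,0,2)
step 9 (t2 LOAD): counter=9 r=(7,9,0) succ=(2,1,0) retry=(0,0,2)
step 10 (t2 CAS): counter=10 r=(7,9,0) succ=(2,2,0) retry=(0,0,2)
step 11 (t2 LOAD): counter=10 r=(7,10,0) succ=(2,2,0) retry=(0,0,2)
step 12 (t2 CAS): counter=11 r=(7,10,0) succ=(2,3,0) retry=(0,0,2)

counter=11 r=(7,10,0) succ=(2,3,0) retry=(0,0,2)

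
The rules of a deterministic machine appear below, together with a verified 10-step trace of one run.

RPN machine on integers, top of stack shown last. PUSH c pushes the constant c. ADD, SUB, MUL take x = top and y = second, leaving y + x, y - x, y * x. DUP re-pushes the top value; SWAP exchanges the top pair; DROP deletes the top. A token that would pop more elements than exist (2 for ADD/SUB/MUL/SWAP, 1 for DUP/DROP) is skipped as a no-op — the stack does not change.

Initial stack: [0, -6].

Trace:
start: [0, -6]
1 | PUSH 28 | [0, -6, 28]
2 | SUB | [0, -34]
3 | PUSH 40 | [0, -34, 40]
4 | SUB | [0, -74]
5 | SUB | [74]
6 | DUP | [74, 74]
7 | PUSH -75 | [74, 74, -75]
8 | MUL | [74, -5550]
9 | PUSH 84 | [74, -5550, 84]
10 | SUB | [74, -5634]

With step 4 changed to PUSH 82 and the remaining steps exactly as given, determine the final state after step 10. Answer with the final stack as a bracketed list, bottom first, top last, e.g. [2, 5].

[0, -34, -42, 3066]

(re-executing from step 4 with the substitution; state before step 4: [0, -34, 40])
4 | PUSH 82 | [0, -34, 40, 82]
5 | SUB | [0, -34, -42]
6 | DUP | [0, -34, -42, -42]
7 | PUSH -75 | [0, -34, -42, -42, -75]
8 | MUL | [0, -34, -42, 3150]
9 | PUSH 84 | [0, -34, -42, 3150, 84]
10 | SUB | [0, -34, -42, 3066]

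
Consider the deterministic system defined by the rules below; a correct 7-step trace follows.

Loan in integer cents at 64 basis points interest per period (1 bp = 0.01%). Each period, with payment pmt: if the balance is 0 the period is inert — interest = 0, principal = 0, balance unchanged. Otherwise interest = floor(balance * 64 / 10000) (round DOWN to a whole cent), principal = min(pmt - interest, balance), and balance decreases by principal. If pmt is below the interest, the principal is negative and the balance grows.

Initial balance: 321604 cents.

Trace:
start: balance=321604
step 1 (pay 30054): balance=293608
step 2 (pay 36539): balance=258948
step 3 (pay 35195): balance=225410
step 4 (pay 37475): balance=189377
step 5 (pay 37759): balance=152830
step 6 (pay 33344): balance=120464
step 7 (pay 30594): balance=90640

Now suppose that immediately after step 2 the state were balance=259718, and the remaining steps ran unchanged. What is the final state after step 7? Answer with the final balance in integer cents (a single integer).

state after step 2 := balance=259718
step 3 (pay 35195): balance=226185
step 4 (pay 37475): balance=190157
step 5 (pay 37759): balance=153615
step 6 (pay 33344): balance=121254
step 7 (pay 30594): balance=91436

91436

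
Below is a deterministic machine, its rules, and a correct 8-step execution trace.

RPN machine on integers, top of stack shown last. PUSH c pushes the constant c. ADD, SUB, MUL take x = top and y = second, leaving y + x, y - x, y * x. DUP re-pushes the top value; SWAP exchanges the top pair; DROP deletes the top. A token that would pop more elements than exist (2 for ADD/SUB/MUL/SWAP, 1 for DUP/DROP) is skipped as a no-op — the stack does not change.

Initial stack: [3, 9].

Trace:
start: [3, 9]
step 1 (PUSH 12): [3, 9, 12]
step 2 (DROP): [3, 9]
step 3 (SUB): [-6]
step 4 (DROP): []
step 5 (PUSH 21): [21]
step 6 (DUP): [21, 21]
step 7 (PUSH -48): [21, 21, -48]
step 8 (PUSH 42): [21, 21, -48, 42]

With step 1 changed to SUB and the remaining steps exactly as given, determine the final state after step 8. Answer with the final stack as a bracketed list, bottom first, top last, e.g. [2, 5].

(re-executing from step 1 with the substitution; state before step 1: [3, 9])
step 1 (SUB): [-6]
step 2 (DROP): []
step 3 (SUB): []
step 4 (DROP): []
step 5 (PUSH 21): [21]
step 6 (DUP): [21, 21]
step 7 (PUSH -48): [21, 21, -48]
step 8 (PUSH 42): [21, 21, -48, 42]

[21, 21, -48, 42]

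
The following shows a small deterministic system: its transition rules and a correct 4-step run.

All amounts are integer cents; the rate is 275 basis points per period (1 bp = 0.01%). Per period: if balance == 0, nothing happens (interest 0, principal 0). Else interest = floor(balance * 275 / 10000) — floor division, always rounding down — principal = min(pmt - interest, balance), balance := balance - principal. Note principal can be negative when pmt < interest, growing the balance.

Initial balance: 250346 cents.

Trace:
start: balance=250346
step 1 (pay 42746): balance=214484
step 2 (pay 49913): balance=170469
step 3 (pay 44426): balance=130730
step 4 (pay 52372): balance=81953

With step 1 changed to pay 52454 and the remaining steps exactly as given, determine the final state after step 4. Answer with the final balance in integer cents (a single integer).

71422

(re-executing from step 1 with the substitution; state before step 1: balance=250346)
step 1 (pay 52454): balance=204776
step 2 (pay 49913): balance=160494
step 3 (pay 44426): balance=120481
step 4 (pay 52372): balance=71422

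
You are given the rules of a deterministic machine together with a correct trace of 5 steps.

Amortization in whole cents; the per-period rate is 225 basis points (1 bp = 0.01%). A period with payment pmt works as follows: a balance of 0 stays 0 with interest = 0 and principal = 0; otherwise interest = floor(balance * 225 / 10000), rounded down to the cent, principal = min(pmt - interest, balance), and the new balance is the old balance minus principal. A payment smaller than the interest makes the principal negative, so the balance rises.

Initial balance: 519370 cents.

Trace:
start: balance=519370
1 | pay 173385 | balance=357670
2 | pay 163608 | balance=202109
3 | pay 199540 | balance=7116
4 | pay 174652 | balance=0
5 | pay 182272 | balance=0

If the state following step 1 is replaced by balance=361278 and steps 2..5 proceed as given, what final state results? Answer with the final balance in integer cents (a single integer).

0

state after step 1 := balance=361278
2 | pay 163608 | balance=205798
3 | pay 199540 | balance=10888
4 | pay 174652 | balance=0
5 | pay 182272 | balance=0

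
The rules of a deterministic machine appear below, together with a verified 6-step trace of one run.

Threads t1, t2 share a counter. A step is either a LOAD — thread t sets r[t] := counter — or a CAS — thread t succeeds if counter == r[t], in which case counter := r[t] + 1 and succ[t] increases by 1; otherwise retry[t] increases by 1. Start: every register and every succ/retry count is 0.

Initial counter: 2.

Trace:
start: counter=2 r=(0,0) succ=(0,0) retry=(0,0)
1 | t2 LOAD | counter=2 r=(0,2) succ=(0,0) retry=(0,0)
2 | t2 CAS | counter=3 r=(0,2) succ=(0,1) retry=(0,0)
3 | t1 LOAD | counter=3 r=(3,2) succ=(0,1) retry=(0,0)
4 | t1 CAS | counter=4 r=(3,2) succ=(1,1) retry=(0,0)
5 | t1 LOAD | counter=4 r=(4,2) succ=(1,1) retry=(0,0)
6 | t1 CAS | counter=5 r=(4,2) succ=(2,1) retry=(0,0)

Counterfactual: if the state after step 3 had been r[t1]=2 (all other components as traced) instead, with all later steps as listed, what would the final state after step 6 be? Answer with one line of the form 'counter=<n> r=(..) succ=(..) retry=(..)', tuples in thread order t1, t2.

counter=4 r=(3,2) succ=(1,1) retry=(1,0)

state after step 3 := counter=3 r=(2,2) succ=(0,1) retry=(0,0)
4 | t1 CAS | counter=3 r=(2,2) succ=(0,1) retry=(1,0)
5 | t1 LOAD | counter=3 r=(3,2) succ=(0,1) retry=(1,0)
6 | t1 CAS | counter=4 r=(3,2) succ=(1,1) retry=(1,0)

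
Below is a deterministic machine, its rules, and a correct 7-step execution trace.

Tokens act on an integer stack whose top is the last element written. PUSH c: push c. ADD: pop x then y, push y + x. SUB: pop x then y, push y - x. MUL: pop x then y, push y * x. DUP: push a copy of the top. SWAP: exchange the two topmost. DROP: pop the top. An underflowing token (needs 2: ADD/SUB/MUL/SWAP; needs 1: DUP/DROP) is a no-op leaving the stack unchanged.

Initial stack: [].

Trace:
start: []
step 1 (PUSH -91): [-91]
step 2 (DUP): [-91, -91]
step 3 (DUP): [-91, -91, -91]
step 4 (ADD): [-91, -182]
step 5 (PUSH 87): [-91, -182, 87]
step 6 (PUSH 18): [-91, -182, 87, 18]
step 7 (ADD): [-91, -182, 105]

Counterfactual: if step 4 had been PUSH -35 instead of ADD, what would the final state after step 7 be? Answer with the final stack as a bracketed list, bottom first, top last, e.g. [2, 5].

(re-executing from step 4 with the substitution; state before step 4: [-91, -91, -91])
step 4 (PUSH -35): [-91, -91, -91, -35]
step 5 (PUSH 87): [-91, -91, -91, -35, 87]
step 6 (PUSH 18): [-91, -91, -91, -35, 87, 18]
step 7 (ADD): [-91, -91, -91, -35, 105]

[-91, -91, -91, -35, 105]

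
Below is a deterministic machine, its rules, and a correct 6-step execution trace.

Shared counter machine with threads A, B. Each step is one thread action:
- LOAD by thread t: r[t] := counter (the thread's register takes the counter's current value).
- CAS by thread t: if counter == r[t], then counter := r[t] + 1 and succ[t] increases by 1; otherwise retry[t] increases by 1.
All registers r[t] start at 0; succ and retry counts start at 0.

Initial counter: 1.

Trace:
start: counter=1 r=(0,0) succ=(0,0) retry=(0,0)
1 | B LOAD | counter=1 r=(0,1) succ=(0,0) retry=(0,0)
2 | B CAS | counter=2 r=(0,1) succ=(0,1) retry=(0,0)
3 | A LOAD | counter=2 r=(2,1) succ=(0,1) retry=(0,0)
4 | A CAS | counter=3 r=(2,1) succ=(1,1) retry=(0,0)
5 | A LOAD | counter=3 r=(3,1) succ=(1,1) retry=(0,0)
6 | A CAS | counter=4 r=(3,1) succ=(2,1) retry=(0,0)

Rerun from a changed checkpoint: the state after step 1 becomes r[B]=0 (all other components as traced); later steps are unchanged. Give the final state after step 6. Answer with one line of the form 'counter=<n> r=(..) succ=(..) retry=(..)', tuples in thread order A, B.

counter=3 r=(2,0) succ=(2,0) retry=(0,1)

state after step 1 := counter=1 r=(0,0) succ=(0,0) retry=(0,0)
2 | B CAS | counter=1 r=(0,0) succ=(0,0) retry=(0,1)
3 | A LOAD | counter=1 r=(1,0) succ=(0,0) retry=(0,1)
4 | A CAS | counter=2 r=(1,0) succ=(1,0) retry=(0,1)
5 | A LOAD | counter=2 r=(2,0) succ=(1,0) retry=(0,1)
6 | A CAS | counter=3 r=(2,0) succ=(2,0) retry=(0,1)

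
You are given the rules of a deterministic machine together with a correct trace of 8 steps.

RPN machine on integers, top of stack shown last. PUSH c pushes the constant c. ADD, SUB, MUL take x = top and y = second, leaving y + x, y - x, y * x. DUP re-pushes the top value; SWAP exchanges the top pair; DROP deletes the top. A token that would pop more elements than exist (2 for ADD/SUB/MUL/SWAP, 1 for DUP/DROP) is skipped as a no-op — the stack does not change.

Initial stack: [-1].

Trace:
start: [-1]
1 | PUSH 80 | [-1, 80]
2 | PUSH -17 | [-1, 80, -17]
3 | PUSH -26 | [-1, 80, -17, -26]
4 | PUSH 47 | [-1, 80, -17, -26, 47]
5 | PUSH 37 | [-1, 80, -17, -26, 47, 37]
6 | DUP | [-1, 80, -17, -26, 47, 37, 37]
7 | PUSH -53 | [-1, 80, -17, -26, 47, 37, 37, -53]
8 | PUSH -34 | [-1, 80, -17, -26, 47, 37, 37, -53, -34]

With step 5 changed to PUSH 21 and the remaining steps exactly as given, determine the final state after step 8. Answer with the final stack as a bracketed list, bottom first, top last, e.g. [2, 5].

(re-executing from step 5 with the substitution; state before step 5: [-1, 80, -17, -26, 47])
5 | PUSH 21 | [-1, 80, -17, -26, 47, 21]
6 | DUP | [-1, 80, -17, -26, 47, 21, 21]
7 | PUSH -53 | [-1, 80, -17, -26, 47, 21, 21, -53]
8 | PUSH -34 | [-1, 80, -17, -26, 47, 21, 21, -53, -34]

[-1, 80, -17, -26, 47, 21, 21, -53, -34]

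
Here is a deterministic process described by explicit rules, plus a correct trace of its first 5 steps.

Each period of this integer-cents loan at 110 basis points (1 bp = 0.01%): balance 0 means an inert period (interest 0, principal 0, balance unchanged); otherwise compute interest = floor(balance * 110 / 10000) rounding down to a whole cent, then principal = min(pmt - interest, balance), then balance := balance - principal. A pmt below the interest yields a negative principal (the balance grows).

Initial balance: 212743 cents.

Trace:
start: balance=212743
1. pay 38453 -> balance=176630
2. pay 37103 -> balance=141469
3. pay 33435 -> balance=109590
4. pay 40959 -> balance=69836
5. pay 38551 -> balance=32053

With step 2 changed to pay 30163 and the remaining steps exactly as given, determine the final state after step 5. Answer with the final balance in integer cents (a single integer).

(re-executing from step 2 with the substitution; state before step 2: balance=176630)
2. pay 30163 -> balance=148409
3. pay 33435 -> balance=116606
4. pay 40959 -> balance=76929
5. pay 38551 -> balance=39224

39224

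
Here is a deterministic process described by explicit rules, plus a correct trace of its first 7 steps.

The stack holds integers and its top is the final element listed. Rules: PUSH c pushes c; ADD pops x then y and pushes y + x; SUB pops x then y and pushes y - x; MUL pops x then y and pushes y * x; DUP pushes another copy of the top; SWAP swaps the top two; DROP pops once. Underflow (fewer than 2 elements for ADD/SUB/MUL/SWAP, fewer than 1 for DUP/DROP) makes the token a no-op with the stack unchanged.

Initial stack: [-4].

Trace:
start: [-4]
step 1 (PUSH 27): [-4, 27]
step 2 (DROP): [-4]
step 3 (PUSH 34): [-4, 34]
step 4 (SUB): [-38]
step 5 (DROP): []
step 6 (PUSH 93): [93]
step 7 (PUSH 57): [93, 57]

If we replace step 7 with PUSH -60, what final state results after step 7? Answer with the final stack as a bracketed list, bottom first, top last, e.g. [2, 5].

[93, -60]

(re-executing from step 7 with the substitution; state before step 7: [93])
step 7 (PUSH -60): [93, -60]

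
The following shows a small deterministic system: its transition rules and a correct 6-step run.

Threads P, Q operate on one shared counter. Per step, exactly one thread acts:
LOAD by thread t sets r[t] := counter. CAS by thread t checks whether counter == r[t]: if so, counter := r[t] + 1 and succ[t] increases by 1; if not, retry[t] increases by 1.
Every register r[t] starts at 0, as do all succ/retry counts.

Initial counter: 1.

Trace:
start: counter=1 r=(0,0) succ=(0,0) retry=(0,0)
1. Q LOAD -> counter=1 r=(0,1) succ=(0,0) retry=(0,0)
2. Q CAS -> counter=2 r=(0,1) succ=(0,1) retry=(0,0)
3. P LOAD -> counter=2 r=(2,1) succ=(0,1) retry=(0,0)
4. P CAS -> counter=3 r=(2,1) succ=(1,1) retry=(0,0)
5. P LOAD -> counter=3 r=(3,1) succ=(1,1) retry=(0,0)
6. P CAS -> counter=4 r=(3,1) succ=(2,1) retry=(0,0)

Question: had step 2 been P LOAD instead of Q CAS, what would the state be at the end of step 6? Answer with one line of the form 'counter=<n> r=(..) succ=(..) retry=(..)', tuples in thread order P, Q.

counter=3 r=(2,1) succ=(2,0) retry=(0,0)

(re-executing from step 2 with the substitution; state before step 2: counter=1 r=(0,1) succ=(0,0) retry=(0,0))
2. P LOAD -> counter=1 r=(1,1) succ=(0,0) retry=(0,0)
3. P LOAD -> counter=1 r=(1,1) succ=(0,0) retry=(0,0)
4. P CAS -> counter=2 r=(1,1) succ=(1,0) retry=(0,0)
5. P LOAD -> counter=2 r=(2,1) succ=(1,0) retry=(0,0)
6. P CAS -> counter=3 r=(2,1) succ=(2,0) retry=(0,0)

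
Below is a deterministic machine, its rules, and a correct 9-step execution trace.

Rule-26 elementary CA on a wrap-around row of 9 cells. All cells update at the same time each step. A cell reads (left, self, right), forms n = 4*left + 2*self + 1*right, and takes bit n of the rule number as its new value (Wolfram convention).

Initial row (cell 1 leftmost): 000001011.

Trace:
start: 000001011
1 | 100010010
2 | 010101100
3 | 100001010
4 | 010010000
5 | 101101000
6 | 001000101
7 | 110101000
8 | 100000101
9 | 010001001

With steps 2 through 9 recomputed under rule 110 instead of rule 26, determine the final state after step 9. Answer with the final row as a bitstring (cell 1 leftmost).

(re-executing steps 2..9 under rule 110; state before step 2: 100010010)
2 | 100110111
3 | 101111100
4 | 111000101
5 | 001001111
6 | 011011001
7 | 111111011
8 | 000001110
9 | 000011010

000011010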